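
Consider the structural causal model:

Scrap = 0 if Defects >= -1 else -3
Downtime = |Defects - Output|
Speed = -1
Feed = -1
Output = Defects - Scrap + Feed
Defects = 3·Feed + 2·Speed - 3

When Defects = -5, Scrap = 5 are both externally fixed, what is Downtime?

Setting Defects = -5, Scrap = 5 by intervention discards those variables' equations.
Output = Defects - Scrap + Feed  [with Defects=-5, Scrap=5, Feed=-1]  = -11
Downtime = |Defects - Output|  [with Defects=-5, Output=-11]  = 6

6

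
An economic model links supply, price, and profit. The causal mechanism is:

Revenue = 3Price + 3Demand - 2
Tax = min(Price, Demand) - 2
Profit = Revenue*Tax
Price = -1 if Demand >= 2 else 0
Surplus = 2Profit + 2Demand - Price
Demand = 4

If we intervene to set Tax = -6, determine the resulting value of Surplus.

-75

Under do(Tax=-6), the mechanism Tax = min(Price, Demand) - 2 is discarded; Tax is fixed at -6.
Price = -1 if Demand >= 2 else 0  [with Demand=4]  = -1
Revenue = 3Price + 3Demand - 2  [with Price=-1, Demand=4]  = 7
Profit = Revenue*Tax  [with Revenue=7, Tax=-6]  = -42
Surplus = 2Profit + 2Demand - Price  [with Profit=-42, Demand=4, Price=-1]  = -75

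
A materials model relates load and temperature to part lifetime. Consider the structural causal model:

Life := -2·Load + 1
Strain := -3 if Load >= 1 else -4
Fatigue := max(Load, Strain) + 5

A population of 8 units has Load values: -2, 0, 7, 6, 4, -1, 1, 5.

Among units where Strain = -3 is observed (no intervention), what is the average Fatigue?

9.6

Conditioning on Strain=-3 selects the 5 unit(s) with Load ∈ {7, 6, 4, 1, 5}. Their Fatigue values: 12, 11, 9, 6, 10. Mean = 9.6.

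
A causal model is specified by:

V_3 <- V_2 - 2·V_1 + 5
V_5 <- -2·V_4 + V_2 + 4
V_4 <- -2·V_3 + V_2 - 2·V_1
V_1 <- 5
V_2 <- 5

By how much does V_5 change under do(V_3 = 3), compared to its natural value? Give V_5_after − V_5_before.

12

do(V_3=3) replaces the equation V_3 <- V_2 - 2·V_1 + 5 with the constant V_3 = 3.
V_4 = -2·V_3 + V_2 - 2·V_1  [with V_3=3, V_2=5, V_1=5]  = -11
V_5 = -2·V_4 + V_2 + 4  [with V_4=-11, V_2=5]  = 31
Without intervention: V_3 = V_2 - 2·V_1 + 5  [with V_2=5, V_1=5]  = 0; V_4 = -2·V_3 + V_2 - 2·V_1  [with V_3=0, V_2=5, V_1=5]  = -5; V_5 = -2·V_4 + V_2 + 4  [with V_4=-5, V_2=5]  = 19.
Change = 31 − 19 = 12.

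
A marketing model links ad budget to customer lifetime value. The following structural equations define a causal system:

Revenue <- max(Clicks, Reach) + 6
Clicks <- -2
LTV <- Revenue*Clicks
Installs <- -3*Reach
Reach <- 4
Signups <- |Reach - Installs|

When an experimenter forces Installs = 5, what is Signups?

1

The intervention breaks the incoming arrows to Installs: Installs <- -3*Reach no longer applies, and Installs = 5.
Signups = |Reach - Installs|  [with Reach=4, Installs=5]  = 1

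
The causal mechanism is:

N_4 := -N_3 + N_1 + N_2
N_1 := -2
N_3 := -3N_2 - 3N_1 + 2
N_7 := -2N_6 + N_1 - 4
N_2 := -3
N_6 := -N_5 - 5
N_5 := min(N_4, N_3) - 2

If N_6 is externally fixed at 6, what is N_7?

Intervening sets N_6 = 6 and removes its equation (N_6 := -N_5 - 5).
N_7 = -2N_6 + N_1 - 4  [with N_6=6, N_1=-2]  = -18

-18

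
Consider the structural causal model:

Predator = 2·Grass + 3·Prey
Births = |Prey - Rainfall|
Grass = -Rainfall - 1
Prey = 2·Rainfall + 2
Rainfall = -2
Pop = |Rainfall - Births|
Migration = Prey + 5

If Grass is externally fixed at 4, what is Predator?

2

Under do(Grass=4), the mechanism Grass = -Rainfall - 1 is discarded; Grass is fixed at 4.
Prey = 2·Rainfall + 2  [with Rainfall=-2]  = -2
Predator = 2·Grass + 3·Prey  [with Grass=4, Prey=-2]  = 2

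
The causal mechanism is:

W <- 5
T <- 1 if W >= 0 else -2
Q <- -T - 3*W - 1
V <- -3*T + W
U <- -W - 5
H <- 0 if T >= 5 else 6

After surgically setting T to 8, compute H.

0

Under do(T=8), the mechanism T <- 1 if W >= 0 else -2 is discarded; T is fixed at 8.
H = 0 if T >= 5 else 6  [with T=8]  = 0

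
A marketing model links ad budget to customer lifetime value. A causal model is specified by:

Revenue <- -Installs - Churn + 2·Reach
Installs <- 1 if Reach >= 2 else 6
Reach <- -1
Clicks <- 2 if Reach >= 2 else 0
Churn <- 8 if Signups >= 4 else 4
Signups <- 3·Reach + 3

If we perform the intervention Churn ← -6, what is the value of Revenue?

-2

The intervention breaks the incoming arrows to Churn: Churn <- 8 if Signups >= 4 else 4 no longer applies, and Churn = -6.
Installs = 1 if Reach >= 2 else 6  [with Reach=-1]  = 6
Revenue = -Installs - Churn + 2·Reach  [with Installs=6, Churn=-6, Reach=-1]  = -2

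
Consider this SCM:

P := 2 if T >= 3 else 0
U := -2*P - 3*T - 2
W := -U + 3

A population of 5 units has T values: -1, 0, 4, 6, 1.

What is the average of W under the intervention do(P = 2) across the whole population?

15

The intervention sets P=2 in all 5 units regardless of T. Recomputing W per unit gives 6, 9, 21, 27, 12; average 15.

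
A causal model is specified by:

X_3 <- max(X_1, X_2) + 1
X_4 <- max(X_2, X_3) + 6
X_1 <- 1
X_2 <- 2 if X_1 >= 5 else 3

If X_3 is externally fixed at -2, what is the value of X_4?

9

The intervention breaks the incoming arrows to X_3: X_3 <- max(X_1, X_2) + 1 no longer applies, and X_3 = -2.
X_2 = 2 if X_1 >= 5 else 3  [with X_1=1]  = 3
X_4 = max(X_2, X_3) + 6  [with X_2=3, X_3=-2]  = 9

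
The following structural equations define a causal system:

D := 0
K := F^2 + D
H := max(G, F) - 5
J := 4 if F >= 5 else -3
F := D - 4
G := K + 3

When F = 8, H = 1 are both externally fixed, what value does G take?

The joint intervention fixes F = 8, H = 1, removing each variable's own equation.
K = F^2 + D  [with F=8, D=0]  = 64
G = K + 3  [with K=64]  = 67

67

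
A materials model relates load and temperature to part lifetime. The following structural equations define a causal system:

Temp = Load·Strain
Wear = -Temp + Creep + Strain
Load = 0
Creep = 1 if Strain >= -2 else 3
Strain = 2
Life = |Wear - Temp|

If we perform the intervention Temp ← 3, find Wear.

0

do(Temp=3) replaces the equation Temp = Load·Strain with the constant Temp = 3.
Creep = 1 if Strain >= -2 else 3  [with Strain=2]  = 1
Wear = -Temp + Creep + Strain  [with Temp=3, Creep=1, Strain=2]  = 0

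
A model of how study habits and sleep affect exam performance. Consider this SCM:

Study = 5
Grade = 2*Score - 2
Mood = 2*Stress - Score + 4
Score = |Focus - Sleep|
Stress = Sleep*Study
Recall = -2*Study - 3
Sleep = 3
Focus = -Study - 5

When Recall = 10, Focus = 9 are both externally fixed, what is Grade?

10

The joint intervention fixes Recall = 10, Focus = 9, removing each variable's own equation.
Score = |Focus - Sleep|  [with Focus=9, Sleep=3]  = 6
Grade = 2*Score - 2  [with Score=6]  = 10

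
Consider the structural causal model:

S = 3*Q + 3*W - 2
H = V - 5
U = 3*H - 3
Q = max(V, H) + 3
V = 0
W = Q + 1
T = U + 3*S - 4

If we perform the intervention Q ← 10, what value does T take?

161

The intervention breaks the incoming arrows to Q: Q = max(V, H) + 3 no longer applies, and Q = 10.
H = V - 5  [with V=0]  = -5
U = 3*H - 3  [with H=-5]  = -18
W = Q + 1  [with Q=10]  = 11
S = 3*Q + 3*W - 2  [with Q=10, W=11]  = 61
T = U + 3*S - 4  [with U=-18, S=61]  = 161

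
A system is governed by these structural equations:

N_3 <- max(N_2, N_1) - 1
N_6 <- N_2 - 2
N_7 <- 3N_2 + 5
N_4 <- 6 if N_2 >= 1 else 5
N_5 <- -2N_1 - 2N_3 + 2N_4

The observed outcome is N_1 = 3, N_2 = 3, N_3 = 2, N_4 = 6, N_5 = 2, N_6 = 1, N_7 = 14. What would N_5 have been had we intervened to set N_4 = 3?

Intervening sets N_4 = 3 and removes its equation (N_4 <- 6 if N_2 >= 1 else 5).
N_3 = max(N_2, N_1) - 1  [with N_2=3, N_1=3]  = 2
N_5 = -2N_1 - 2N_3 + 2N_4  [with N_1=3, N_3=2, N_4=3]  = -4

-4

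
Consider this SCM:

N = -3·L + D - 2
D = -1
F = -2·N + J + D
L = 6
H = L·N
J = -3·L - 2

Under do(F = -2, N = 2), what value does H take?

12

Setting F = -2, N = 2 by intervention discards those variables' equations.
H = L·N  [with L=6, N=2]  = 12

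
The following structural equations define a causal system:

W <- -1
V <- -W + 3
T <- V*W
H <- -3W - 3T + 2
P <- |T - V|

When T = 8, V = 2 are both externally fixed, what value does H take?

The joint intervention fixes T = 8, V = 2, removing each variable's own equation.
H = -3W - 3T + 2  [with W=-1, T=8]  = -19

-19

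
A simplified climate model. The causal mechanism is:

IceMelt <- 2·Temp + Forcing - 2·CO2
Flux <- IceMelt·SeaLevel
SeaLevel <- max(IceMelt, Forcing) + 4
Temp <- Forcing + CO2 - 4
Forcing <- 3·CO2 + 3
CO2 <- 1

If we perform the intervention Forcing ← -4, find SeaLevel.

do(Forcing=-4) replaces the equation Forcing <- 3·CO2 + 3 with the constant Forcing = -4.
Temp = Forcing + CO2 - 4  [with Forcing=-4, CO2=1]  = -7
IceMelt = 2·Temp + Forcing - 2·CO2  [with Temp=-7, Forcing=-4, CO2=1]  = -20
SeaLevel = max(IceMelt, Forcing) + 4  [with IceMelt=-20, Forcing=-4]  = 0

0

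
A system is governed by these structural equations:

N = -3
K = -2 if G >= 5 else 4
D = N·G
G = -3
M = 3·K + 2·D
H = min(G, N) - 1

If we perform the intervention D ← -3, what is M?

6

do(D=-3) replaces the equation D = N·G with the constant D = -3.
K = -2 if G >= 5 else 4  [with G=-3]  = 4
M = 3·K + 2·D  [with K=4, D=-3]  = 6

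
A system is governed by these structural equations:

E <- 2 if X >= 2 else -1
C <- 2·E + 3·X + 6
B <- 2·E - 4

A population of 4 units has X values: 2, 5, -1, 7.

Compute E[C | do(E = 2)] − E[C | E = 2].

-4.25

Under do(E=2), E's equation is replaced by E=2 for every unit. Per-unit C: 16, 25, 7, 31. Mean = 19.75.
Observing E=2 restricts to units where E's equation naturally yields 2: X ∈ {2, 5, 7}. In that subpopulation C = 16, 25, 31, mean 24.
Difference = 19.75 − 24 = -4.25.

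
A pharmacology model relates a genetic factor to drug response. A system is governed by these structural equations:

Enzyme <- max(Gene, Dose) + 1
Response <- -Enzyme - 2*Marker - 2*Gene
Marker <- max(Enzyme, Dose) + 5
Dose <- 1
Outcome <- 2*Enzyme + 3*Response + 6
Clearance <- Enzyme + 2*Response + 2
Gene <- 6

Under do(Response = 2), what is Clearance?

The intervention breaks the incoming arrows to Response: Response <- -Enzyme - 2*Marker - 2*Gene no longer applies, and Response = 2.
Enzyme = max(Gene, Dose) + 1  [with Gene=6, Dose=1]  = 7
Clearance = Enzyme + 2*Response + 2  [with Enzyme=7, Response=2]  = 13

13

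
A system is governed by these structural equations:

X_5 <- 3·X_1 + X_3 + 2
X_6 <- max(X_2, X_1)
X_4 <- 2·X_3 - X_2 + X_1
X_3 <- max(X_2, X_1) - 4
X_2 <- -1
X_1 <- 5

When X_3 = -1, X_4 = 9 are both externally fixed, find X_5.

Setting X_3 = -1, X_4 = 9 by intervention discards those variables' equations.
X_5 = 3·X_1 + X_3 + 2  [with X_1=5, X_3=-1]  = 16

16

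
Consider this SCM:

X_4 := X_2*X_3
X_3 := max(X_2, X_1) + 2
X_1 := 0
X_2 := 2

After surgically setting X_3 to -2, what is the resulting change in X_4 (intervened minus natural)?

-12

The intervention breaks the incoming arrows to X_3: X_3 := max(X_2, X_1) + 2 no longer applies, and X_3 = -2.
X_4 = X_2*X_3  [with X_2=2, X_3=-2]  = -4
Without intervention: X_3 = max(X_2, X_1) + 2  [with X_2=2, X_1=0]  = 4; X_4 = X_2*X_3  [with X_2=2, X_3=4]  = 8.
Change = -4 − 8 = -12.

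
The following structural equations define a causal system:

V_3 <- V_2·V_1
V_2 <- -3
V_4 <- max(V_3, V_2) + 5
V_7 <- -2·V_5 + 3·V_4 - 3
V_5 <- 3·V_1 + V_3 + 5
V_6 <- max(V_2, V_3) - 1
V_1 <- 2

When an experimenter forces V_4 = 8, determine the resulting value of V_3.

-6

Under do(V_4=8), the mechanism V_4 <- max(V_3, V_2) + 5 is discarded; V_4 is fixed at 8.
Since V_3 is not a descendant of the intervened variable, it is unaffected.
V_3 = V_2·V_1  [with V_2=-3, V_1=2]  = -6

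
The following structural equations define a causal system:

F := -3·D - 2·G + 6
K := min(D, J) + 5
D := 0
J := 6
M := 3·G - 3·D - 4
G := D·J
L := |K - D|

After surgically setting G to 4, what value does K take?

5

Under do(G=4), the mechanism G := D·J is discarded; G is fixed at 4.
Since K is not a descendant of the intervened variable, it is unaffected.
K = min(D, J) + 5  [with D=0, J=6]  = 5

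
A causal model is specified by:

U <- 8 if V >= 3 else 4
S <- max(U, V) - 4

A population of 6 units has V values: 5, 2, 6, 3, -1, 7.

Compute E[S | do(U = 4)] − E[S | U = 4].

Every unit gets U=4 under the intervention. S values become 1, 0, 2, 0, 0, 3; E[S|do(U=4)] = 1.
Observing U=4 restricts to units where U's equation naturally yields 4: V ∈ {2, -1}. In that subpopulation S = 0, 0, mean 0.
Difference = 1 − 0 = 1.

1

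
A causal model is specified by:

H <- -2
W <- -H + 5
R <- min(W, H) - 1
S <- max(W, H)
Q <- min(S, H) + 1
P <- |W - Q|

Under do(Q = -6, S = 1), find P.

13

Setting Q = -6, S = 1 by intervention discards those variables' equations.
W = -H + 5  [with H=-2]  = 7
P = |W - Q|  [with W=7, Q=-6]  = 13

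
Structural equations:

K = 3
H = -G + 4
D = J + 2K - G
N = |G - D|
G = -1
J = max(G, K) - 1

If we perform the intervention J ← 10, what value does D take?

do(J=10) replaces the equation J = max(G, K) - 1 with the constant J = 10.
D = J + 2K - G  [with J=10, K=3, G=-1]  = 17

17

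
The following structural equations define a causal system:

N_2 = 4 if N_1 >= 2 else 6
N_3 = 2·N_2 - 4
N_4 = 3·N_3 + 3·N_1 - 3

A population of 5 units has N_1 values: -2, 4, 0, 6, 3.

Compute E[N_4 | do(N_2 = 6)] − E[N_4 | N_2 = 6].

9.6

Under do(N_2=6), N_2's equation is replaced by N_2=6 for every unit. Per-unit N_4: 15, 33, 21, 39, 30. Mean = 27.6.
E[N_4|N_2=6] averages over only the 2 units with N_2=6 (N_1 = -2, 0): N_4 = 15, 21, mean 18.
Difference = 27.6 − 18 = 9.6.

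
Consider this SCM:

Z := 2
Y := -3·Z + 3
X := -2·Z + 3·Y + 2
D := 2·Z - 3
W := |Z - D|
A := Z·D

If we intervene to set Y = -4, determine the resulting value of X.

-14

The intervention breaks the incoming arrows to Y: Y := -3·Z + 3 no longer applies, and Y = -4.
X = -2·Z + 3·Y + 2  [with Z=2, Y=-4]  = -14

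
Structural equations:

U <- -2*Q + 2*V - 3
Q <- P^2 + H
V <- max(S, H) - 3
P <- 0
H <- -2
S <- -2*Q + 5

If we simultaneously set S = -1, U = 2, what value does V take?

-4

Setting S = -1, U = 2 by intervention discards those variables' equations.
V = max(S, H) - 3  [with S=-1, H=-2]  = -4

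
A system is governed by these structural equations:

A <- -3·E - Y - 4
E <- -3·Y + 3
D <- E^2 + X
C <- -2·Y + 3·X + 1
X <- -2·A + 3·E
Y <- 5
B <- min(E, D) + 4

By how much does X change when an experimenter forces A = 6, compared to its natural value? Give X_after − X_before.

42

The intervention breaks the incoming arrows to A: A <- -3·E - Y - 4 no longer applies, and A = 6.
E = -3·Y + 3  [with Y=5]  = -12
X = -2·A + 3·E  [with A=6, E=-12]  = -48
Without intervention: E = -3·Y + 3  [with Y=5]  = -12; A = -3·E - Y - 4  [with E=-12, Y=5]  = 27; X = -2·A + 3·E  [with A=27, E=-12]  = -90.
Change = -48 − (-90) = 42.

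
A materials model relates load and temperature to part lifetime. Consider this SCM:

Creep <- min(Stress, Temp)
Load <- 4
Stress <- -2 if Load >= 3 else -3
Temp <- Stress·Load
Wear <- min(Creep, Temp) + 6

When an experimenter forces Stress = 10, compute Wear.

16

do(Stress=10) replaces the equation Stress <- -2 if Load >= 3 else -3 with the constant Stress = 10.
Temp = Stress·Load  [with Stress=10, Load=4]  = 40
Creep = min(Stress, Temp)  [with Stress=10, Temp=40]  = 10
Wear = min(Creep, Temp) + 6  [with Creep=10, Temp=40]  = 16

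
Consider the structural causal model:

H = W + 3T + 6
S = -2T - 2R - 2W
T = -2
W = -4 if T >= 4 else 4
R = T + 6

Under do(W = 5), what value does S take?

-14

do(W=5) replaces the equation W = -4 if T >= 4 else 4 with the constant W = 5.
R = T + 6  [with T=-2]  = 4
S = -2T - 2R - 2W  [with T=-2, R=4, W=5]  = -14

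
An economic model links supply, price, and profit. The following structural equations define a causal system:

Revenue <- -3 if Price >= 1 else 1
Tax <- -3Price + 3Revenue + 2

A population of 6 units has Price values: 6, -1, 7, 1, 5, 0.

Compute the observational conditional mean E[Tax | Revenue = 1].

Conditioning on Revenue=1 selects the 2 unit(s) with Price ∈ {-1, 0}. Their Tax values: 8, 5. Mean = 6.5.

6.5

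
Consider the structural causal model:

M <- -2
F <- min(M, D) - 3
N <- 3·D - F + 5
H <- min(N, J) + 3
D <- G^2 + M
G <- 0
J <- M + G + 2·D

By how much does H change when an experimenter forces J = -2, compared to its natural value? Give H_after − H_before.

The intervention breaks the incoming arrows to J: J <- M + G + 2·D no longer applies, and J = -2.
D = G^2 + M  [with G=0, M=-2]  = -2
F = min(M, D) - 3  [with M=-2, D=-2]  = -5
N = 3·D - F + 5  [with D=-2, F=-5]  = 4
H = min(N, J) + 3  [with N=4, J=-2]  = 1
Without intervention: D = G^2 + M  [with G=0, M=-2]  = -2; J = M + G + 2·D  [with M=-2, G=0, D=-2]  = -6; F = min(M, D) - 3  [with M=-2, D=-2]  = -5; N = 3·D - F + 5  [with D=-2, F=-5]  = 4; H = min(N, J) + 3  [with N=4, J=-6]  = -3.
Change = 1 − (-3) = 4.

4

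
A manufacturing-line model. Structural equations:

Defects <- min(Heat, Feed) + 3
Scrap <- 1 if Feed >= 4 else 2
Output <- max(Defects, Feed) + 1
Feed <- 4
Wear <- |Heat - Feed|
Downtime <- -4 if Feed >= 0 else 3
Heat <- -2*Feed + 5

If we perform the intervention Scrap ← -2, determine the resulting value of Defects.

0

The intervention breaks the incoming arrows to Scrap: Scrap <- 1 if Feed >= 4 else 2 no longer applies, and Scrap = -2.
Since Defects is not a descendant of the intervened variable, it is unaffected.
Heat = -2*Feed + 5  [with Feed=4]  = -3
Defects = min(Heat, Feed) + 3  [with Heat=-3, Feed=4]  = 0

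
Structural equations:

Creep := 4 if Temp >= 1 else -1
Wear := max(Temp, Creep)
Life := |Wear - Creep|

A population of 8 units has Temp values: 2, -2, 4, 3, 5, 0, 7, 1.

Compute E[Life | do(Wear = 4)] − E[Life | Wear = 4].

1.25

The intervention sets Wear=4 in all 8 units regardless of Temp. Recomputing Life per unit gives 0, 5, 0, 0, 0, 5, 0, 0; average 1.25.
Conditioning on Wear=4 selects the 4 unit(s) with Temp ∈ {2, 4, 3, 1}. Their Life values: 0, 0, 0, 0. Mean = 0.
Difference = 1.25 − 0 = 1.25.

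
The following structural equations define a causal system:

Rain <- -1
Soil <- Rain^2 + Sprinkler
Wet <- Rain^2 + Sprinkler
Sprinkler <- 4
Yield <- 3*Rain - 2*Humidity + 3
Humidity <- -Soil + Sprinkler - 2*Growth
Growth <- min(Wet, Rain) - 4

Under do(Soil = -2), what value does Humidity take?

The intervention breaks the incoming arrows to Soil: Soil <- Rain^2 + Sprinkler no longer applies, and Soil = -2.
Wet = Rain^2 + Sprinkler  [with Rain=-1, Sprinkler=4]  = 5
Growth = min(Wet, Rain) - 4  [with Wet=5, Rain=-1]  = -5
Humidity = -Soil + Sprinkler - 2*Growth  [with Soil=-2, Sprinkler=4, Growth=-5]  = 16

16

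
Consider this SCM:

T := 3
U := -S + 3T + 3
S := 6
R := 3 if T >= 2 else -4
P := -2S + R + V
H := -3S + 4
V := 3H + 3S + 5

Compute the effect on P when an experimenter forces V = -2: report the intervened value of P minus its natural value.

Intervening sets V = -2 and removes its equation (V := 3H + 3S + 5).
R = 3 if T >= 2 else -4  [with T=3]  = 3
P = -2S + R + V  [with S=6, R=3, V=-2]  = -11
Without intervention: H = -3S + 4  [with S=6]  = -14; R = 3 if T >= 2 else -4  [with T=3]  = 3; V = 3H + 3S + 5  [with H=-14, S=6]  = -19; P = -2S + R + V  [with S=6, R=3, V=-19]  = -28.
Change = -11 − (-28) = 17.

17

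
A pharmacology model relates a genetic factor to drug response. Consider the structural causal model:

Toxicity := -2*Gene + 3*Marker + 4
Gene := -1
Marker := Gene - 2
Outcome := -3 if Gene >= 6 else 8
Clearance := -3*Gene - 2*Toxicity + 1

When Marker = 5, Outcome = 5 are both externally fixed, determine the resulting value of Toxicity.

Under do(Marker = 5, Outcome = 5), each intervened variable's structural equation is replaced by its fixed value.
Toxicity = -2*Gene + 3*Marker + 4  [with Gene=-1, Marker=5]  = 21

21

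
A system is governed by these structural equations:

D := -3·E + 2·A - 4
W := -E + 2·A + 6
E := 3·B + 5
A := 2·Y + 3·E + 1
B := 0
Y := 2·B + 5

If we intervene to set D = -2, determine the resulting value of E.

5

do(D=-2) replaces the equation D := -3·E + 2·A - 4 with the constant D = -2.
E is not downstream of the intervention, so its value is determined by the original equations.
E = 3·B + 5  [with B=0]  = 5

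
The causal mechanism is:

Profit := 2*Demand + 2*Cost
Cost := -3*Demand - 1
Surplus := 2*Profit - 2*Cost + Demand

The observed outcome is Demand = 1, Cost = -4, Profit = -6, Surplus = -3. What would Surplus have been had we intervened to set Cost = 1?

Under do(Cost=1), the mechanism Cost := -3*Demand - 1 is discarded; Cost is fixed at 1.
Profit = 2*Demand + 2*Cost  [with Demand=1, Cost=1]  = 4
Surplus = 2*Profit - 2*Cost + Demand  [with Profit=4, Cost=1, Demand=1]  = 7

7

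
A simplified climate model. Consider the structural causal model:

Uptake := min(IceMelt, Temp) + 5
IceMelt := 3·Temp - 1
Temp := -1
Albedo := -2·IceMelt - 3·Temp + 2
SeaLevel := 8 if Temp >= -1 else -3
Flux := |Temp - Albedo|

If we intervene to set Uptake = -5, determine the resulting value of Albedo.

13

do(Uptake=-5) replaces the equation Uptake := min(IceMelt, Temp) + 5 with the constant Uptake = -5.
Albedo is not downstream of the intervention, so its value is determined by the original equations.
IceMelt = 3·Temp - 1  [with Temp=-1]  = -4
Albedo = -2·IceMelt - 3·Temp + 2  [with IceMelt=-4, Temp=-1]  = 13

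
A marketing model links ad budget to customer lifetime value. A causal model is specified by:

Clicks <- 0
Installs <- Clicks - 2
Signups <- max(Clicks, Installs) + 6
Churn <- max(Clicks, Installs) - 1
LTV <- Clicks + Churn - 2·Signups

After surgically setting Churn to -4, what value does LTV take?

-16

Intervening sets Churn = -4 and removes its equation (Churn <- max(Clicks, Installs) - 1).
Installs = Clicks - 2  [with Clicks=0]  = -2
Signups = max(Clicks, Installs) + 6  [with Clicks=0, Installs=-2]  = 6
LTV = Clicks + Churn - 2·Signups  [with Clicks=0, Churn=-4, Signups=6]  = -16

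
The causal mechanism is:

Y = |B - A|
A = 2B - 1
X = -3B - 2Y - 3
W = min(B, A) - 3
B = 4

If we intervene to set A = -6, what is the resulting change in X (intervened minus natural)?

-14

do(A=-6) replaces the equation A = 2B - 1 with the constant A = -6.
Y = |B - A|  [with B=4, A=-6]  = 10
X = -3B - 2Y - 3  [with B=4, Y=10]  = -35
Without intervention: A = 2B - 1  [with B=4]  = 7; Y = |B - A|  [with B=4, A=7]  = 3; X = -3B - 2Y - 3  [with B=4, Y=3]  = -21.
Change = -35 − (-21) = -14.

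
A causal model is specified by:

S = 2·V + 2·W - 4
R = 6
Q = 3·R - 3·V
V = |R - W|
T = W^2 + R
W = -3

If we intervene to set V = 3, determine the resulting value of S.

The intervention breaks the incoming arrows to V: V = |R - W| no longer applies, and V = 3.
S = 2·V + 2·W - 4  [with V=3, W=-3]  = -4

-4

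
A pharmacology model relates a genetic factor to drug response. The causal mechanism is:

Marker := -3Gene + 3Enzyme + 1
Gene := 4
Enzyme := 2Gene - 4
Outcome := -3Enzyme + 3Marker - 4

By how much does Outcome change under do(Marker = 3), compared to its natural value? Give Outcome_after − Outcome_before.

6

The intervention breaks the incoming arrows to Marker: Marker := -3Gene + 3Enzyme + 1 no longer applies, and Marker = 3.
Enzyme = 2Gene - 4  [with Gene=4]  = 4
Outcome = -3Enzyme + 3Marker - 4  [with Enzyme=4, Marker=3]  = -7
Without intervention: Enzyme = 2Gene - 4  [with Gene=4]  = 4; Marker = -3Gene + 3Enzyme + 1  [with Gene=4, Enzyme=4]  = 1; Outcome = -3Enzyme + 3Marker - 4  [with Enzyme=4, Marker=1]  = -13.
Change = -7 − (-13) = 6.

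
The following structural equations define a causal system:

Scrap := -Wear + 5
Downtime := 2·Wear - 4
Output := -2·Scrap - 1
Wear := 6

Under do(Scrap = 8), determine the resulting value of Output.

The intervention breaks the incoming arrows to Scrap: Scrap := -Wear + 5 no longer applies, and Scrap = 8.
Output = -2·Scrap - 1  [with Scrap=8]  = -17

-17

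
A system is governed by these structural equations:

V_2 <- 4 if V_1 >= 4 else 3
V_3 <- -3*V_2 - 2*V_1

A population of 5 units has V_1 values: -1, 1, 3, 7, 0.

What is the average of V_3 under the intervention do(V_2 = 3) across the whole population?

The intervention sets V_2=3 in all 5 units regardless of V_1. Recomputing V_3 per unit gives -7, -11, -15, -23, -9; average -13.

-13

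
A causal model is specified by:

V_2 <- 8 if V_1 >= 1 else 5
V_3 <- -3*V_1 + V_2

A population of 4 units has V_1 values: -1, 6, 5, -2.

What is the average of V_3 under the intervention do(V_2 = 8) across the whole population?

do(V_2=8) breaks V_2's dependence on V_1. With V_2=8 fixed, V_3 across the units is 11, -10, -7, 14, mean 2.

2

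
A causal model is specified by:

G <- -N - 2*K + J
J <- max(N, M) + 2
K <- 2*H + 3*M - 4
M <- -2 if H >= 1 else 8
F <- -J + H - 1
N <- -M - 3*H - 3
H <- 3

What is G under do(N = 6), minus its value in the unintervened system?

-8

The intervention breaks the incoming arrows to N: N <- -M - 3*H - 3 no longer applies, and N = 6.
M = -2 if H >= 1 else 8  [with H=3]  = -2
J = max(N, M) + 2  [with N=6, M=-2]  = 8
K = 2*H + 3*M - 4  [with H=3, M=-2]  = -4
G = -N - 2*K + J  [with N=6, K=-4, J=8]  = 10
Without intervention: M = -2 if H >= 1 else 8  [with H=3]  = -2; N = -M - 3*H - 3  [with M=-2, H=3]  = -10; J = max(N, M) + 2  [with N=-10, M=-2]  = 0; K = 2*H + 3*M - 4  [with H=3, M=-2]  = -4; G = -N - 2*K + J  [with N=-10, K=-4, J=0]  = 18.
Change = 10 − 18 = -8.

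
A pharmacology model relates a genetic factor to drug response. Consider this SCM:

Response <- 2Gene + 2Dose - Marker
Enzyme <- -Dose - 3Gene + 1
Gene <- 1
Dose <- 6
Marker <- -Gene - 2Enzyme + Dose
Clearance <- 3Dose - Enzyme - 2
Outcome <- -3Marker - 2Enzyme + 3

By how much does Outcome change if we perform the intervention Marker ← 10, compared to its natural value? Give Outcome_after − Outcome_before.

The intervention breaks the incoming arrows to Marker: Marker <- -Gene - 2Enzyme + Dose no longer applies, and Marker = 10.
Enzyme = -Dose - 3Gene + 1  [with Dose=6, Gene=1]  = -8
Outcome = -3Marker - 2Enzyme + 3  [with Marker=10, Enzyme=-8]  = -11
Without intervention: Enzyme = -Dose - 3Gene + 1  [with Dose=6, Gene=1]  = -8; Marker = -Gene - 2Enzyme + Dose  [with Gene=1, Enzyme=-8, Dose=6]  = 21; Outcome = -3Marker - 2Enzyme + 3  [with Marker=21, Enzyme=-8]  = -44.
Change = -11 − (-44) = 33.

33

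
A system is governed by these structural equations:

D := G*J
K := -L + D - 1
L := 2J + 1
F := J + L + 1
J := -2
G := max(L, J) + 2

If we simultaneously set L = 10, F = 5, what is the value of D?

Setting L = 10, F = 5 by intervention discards those variables' equations.
G = max(L, J) + 2  [with L=10, J=-2]  = 12
D = G*J  [with G=12, J=-2]  = -24

-24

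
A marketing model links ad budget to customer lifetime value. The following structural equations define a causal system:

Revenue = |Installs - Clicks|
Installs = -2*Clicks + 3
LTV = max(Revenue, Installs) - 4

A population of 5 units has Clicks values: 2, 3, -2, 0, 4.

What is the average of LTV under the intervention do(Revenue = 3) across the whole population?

The intervention sets Revenue=3 in all 5 units regardless of Clicks. Recomputing LTV per unit gives -1, -1, 3, -1, -1; average -0.2.

-0.2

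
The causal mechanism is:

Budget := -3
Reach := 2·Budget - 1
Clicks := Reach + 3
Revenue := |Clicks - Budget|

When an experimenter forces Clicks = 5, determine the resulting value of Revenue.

The intervention breaks the incoming arrows to Clicks: Clicks := Reach + 3 no longer applies, and Clicks = 5.
Revenue = |Clicks - Budget|  [with Clicks=5, Budget=-3]  = 8

8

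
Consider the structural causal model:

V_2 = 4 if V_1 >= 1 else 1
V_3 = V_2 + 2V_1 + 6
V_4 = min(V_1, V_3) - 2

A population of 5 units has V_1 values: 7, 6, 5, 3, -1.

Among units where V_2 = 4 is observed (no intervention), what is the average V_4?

E[V_4|V_2=4] averages over only the 4 units with V_2=4 (V_1 = 7, 6, 5, 3): V_4 = 5, 4, 3, 1, mean 3.25.

3.25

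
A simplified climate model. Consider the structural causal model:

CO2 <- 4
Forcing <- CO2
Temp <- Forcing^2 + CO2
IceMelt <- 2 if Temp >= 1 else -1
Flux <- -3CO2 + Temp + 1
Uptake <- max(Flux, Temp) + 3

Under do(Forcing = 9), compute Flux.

74

do(Forcing=9) replaces the equation Forcing <- CO2 with the constant Forcing = 9.
Temp = Forcing^2 + CO2  [with Forcing=9, CO2=4]  = 85
Flux = -3CO2 + Temp + 1  [with CO2=4, Temp=85]  = 74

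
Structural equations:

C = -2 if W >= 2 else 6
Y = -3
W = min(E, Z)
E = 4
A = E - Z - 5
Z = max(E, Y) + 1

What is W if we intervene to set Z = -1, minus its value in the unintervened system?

-5

The intervention breaks the incoming arrows to Z: Z = max(E, Y) + 1 no longer applies, and Z = -1.
W = min(E, Z)  [with E=4, Z=-1]  = -1
Without intervention: Z = max(E, Y) + 1  [with E=4, Y=-3]  = 5; W = min(E, Z)  [with E=4, Z=5]  = 4.
Change = -1 − 4 = -5.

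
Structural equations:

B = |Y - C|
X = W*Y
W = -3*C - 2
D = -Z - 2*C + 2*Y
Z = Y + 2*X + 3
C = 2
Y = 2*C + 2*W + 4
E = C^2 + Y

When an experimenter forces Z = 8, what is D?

The intervention breaks the incoming arrows to Z: Z = Y + 2*X + 3 no longer applies, and Z = 8.
W = -3*C - 2  [with C=2]  = -8
Y = 2*C + 2*W + 4  [with C=2, W=-8]  = -8
D = -Z - 2*C + 2*Y  [with Z=8, C=2, Y=-8]  = -28

-28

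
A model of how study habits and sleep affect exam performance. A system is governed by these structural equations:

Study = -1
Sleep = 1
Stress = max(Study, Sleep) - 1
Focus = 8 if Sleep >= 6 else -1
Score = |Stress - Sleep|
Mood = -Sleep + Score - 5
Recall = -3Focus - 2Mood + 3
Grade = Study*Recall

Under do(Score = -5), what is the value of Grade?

-28

do(Score=-5) replaces the equation Score = |Stress - Sleep| with the constant Score = -5.
Focus = 8 if Sleep >= 6 else -1  [with Sleep=1]  = -1
Mood = -Sleep + Score - 5  [with Sleep=1, Score=-5]  = -11
Recall = -3Focus - 2Mood + 3  [with Focus=-1, Mood=-11]  = 28
Grade = Study*Recall  [with Study=-1, Recall=28]  = -28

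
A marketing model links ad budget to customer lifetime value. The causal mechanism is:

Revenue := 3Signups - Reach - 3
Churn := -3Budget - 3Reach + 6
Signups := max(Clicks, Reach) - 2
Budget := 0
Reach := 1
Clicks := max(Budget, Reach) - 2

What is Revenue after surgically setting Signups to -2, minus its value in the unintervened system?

Under do(Signups=-2), the mechanism Signups := max(Clicks, Reach) - 2 is discarded; Signups is fixed at -2.
Revenue = 3Signups - Reach - 3  [with Signups=-2, Reach=1]  = -10
Without intervention: Clicks = max(Budget, Reach) - 2  [with Budget=0, Reach=1]  = -1; Signups = max(Clicks, Reach) - 2  [with Clicks=-1, Reach=1]  = -1; Revenue = 3Signups - Reach - 3  [with Signups=-1, Reach=1]  = -7.
Change = -10 − (-7) = -3.

-3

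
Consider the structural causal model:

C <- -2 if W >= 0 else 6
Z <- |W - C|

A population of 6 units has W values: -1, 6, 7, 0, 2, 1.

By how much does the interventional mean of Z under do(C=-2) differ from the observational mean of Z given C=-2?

-0.7

The intervention sets C=-2 in all 6 units regardless of W. Recomputing Z per unit gives 1, 8, 9, 2, 4, 3; average 4.5.
E[Z|C=-2] averages over only the 5 units with C=-2 (W = 6, 7, 0, 2, 1): Z = 8, 9, 2, 4, 3, mean 5.2.
Difference = 4.5 − 5.2 = -0.7.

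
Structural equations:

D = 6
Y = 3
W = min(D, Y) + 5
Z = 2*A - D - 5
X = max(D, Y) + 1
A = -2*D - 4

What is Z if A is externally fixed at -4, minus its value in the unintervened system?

The intervention breaks the incoming arrows to A: A = -2*D - 4 no longer applies, and A = -4.
Z = 2*A - D - 5  [with A=-4, D=6]  = -19
Without intervention: A = -2*D - 4  [with D=6]  = -16; Z = 2*A - D - 5  [with A=-16, D=6]  = -43.
Change = -19 − (-43) = 24.

24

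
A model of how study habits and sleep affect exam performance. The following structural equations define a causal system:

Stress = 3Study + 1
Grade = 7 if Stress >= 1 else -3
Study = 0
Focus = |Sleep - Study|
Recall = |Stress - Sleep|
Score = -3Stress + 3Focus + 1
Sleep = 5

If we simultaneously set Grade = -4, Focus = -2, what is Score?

-8

Under do(Grade = -4, Focus = -2), each intervened variable's structural equation is replaced by its fixed value.
Stress = 3Study + 1  [with Study=0]  = 1
Score = -3Stress + 3Focus + 1  [with Stress=1, Focus=-2]  = -8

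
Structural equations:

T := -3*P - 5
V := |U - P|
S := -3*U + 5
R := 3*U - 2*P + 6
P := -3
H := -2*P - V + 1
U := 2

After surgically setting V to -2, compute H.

9

The intervention breaks the incoming arrows to V: V := |U - P| no longer applies, and V = -2.
H = -2*P - V + 1  [with P=-3, V=-2]  = 9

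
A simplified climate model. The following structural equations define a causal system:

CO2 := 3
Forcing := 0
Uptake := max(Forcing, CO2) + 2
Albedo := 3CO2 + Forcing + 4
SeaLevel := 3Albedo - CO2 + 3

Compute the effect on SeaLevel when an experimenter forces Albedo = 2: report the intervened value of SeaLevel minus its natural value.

-33

The intervention breaks the incoming arrows to Albedo: Albedo := 3CO2 + Forcing + 4 no longer applies, and Albedo = 2.
SeaLevel = 3Albedo - CO2 + 3  [with Albedo=2, CO2=3]  = 6
Without intervention: Albedo = 3CO2 + Forcing + 4  [with CO2=3, Forcing=0]  = 13; SeaLevel = 3Albedo - CO2 + 3  [with Albedo=13, CO2=3]  = 39.
Change = 6 − 39 = -33.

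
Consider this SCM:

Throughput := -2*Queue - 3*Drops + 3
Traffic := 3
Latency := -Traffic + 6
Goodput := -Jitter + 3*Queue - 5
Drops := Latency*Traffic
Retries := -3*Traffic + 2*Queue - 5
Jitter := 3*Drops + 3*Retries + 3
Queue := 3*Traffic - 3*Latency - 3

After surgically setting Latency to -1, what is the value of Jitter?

Under do(Latency=-1), the mechanism Latency := -Traffic + 6 is discarded; Latency is fixed at -1.
Queue = 3*Traffic - 3*Latency - 3  [with Traffic=3, Latency=-1]  = 9
Drops = Latency*Traffic  [with Latency=-1, Traffic=3]  = -3
Retries = -3*Traffic + 2*Queue - 5  [with Traffic=3, Queue=9]  = 4
Jitter = 3*Drops + 3*Retries + 3  [with Drops=-3, Retries=4]  = 6

6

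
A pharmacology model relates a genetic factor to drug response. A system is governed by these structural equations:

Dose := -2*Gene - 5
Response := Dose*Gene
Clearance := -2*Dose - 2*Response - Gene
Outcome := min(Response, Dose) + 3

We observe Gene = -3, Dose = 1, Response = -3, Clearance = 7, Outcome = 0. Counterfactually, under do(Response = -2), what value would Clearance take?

The intervention breaks the incoming arrows to Response: Response := Dose*Gene no longer applies, and Response = -2.
Dose = -2*Gene - 5  [with Gene=-3]  = 1
Clearance = -2*Dose - 2*Response - Gene  [with Dose=1, Response=-2, Gene=-3]  = 5

5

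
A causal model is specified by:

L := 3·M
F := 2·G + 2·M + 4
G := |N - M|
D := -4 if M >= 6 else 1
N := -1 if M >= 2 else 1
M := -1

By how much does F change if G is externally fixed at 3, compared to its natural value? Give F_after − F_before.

2

The intervention breaks the incoming arrows to G: G := |N - M| no longer applies, and G = 3.
F = 2·G + 2·M + 4  [with G=3, M=-1]  = 8
Without intervention: N = -1 if M >= 2 else 1  [with M=-1]  = 1; G = |N - M|  [with N=1, M=-1]  = 2; F = 2·G + 2·M + 4  [with G=2, M=-1]  = 6.
Change = 8 − 6 = 2.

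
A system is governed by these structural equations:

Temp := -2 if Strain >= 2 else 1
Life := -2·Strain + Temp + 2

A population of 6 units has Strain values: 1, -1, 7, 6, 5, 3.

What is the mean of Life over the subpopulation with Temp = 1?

3

E[Life|Temp=1] averages over only the 2 units with Temp=1 (Strain = 1, -1): Life = 1, 5, mean 3.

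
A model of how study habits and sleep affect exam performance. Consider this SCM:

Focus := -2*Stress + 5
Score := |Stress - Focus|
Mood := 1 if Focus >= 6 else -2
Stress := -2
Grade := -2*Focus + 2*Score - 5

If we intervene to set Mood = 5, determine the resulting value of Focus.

9

The intervention breaks the incoming arrows to Mood: Mood := 1 if Focus >= 6 else -2 no longer applies, and Mood = 5.
Since Focus is not a descendant of the intervened variable, it is unaffected.
Focus = -2*Stress + 5  [with Stress=-2]  = 9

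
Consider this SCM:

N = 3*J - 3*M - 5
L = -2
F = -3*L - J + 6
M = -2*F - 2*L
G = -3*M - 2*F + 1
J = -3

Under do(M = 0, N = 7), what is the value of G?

Setting M = 0, N = 7 by intervention discards those variables' equations.
F = -3*L - J + 6  [with L=-2, J=-3]  = 15
G = -3*M - 2*F + 1  [with M=0, F=15]  = -29

-29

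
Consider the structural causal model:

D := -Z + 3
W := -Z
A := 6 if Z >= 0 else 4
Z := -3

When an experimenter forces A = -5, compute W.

Under do(A=-5), the mechanism A := 6 if Z >= 0 else 4 is discarded; A is fixed at -5.
Since W is not a descendant of the intervened variable, it is unaffected.
W = -Z  [with Z=-3]  = 3

3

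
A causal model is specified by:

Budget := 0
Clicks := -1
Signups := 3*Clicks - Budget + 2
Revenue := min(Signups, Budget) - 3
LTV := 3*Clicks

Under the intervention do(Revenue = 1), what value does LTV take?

Intervening sets Revenue = 1 and removes its equation (Revenue := min(Signups, Budget) - 3).
No directed path runs from Revenue to LTV, so LTV keeps its natural value.
LTV = 3*Clicks  [with Clicks=-1]  = -3

-3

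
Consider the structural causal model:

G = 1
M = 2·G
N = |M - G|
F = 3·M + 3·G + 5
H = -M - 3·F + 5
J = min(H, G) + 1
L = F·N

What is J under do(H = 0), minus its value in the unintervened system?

39

The intervention breaks the incoming arrows to H: H = -M - 3·F + 5 no longer applies, and H = 0.
J = min(H, G) + 1  [with H=0, G=1]  = 1
Without intervention: M = 2·G  [with G=1]  = 2; F = 3·M + 3·G + 5  [with M=2, G=1]  = 14; H = -M - 3·F + 5  [with M=2, F=14]  = -39; J = min(H, G) + 1  [with H=-39, G=1]  = -38.
Change = 1 − (-38) = 39.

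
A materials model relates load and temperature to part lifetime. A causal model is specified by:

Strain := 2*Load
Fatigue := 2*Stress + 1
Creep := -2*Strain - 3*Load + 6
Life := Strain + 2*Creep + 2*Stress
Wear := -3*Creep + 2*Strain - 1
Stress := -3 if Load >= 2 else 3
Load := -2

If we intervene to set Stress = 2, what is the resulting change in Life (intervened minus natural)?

Under do(Stress=2), the mechanism Stress := -3 if Load >= 2 else 3 is discarded; Stress is fixed at 2.
Strain = 2*Load  [with Load=-2]  = -4
Creep = -2*Strain - 3*Load + 6  [with Strain=-4, Load=-2]  = 20
Life = Strain + 2*Creep + 2*Stress  [with Strain=-4, Creep=20, Stress=2]  = 40
Without intervention: Stress = -3 if Load >= 2 else 3  [with Load=-2]  = 3; Strain = 2*Load  [with Load=-2]  = -4; Creep = -2*Strain - 3*Load + 6  [with Strain=-4, Load=-2]  = 20; Life = Strain + 2*Creep + 2*Stress  [with Strain=-4, Creep=20, Stress=3]  = 42.
Change = 40 − 42 = -2.

-2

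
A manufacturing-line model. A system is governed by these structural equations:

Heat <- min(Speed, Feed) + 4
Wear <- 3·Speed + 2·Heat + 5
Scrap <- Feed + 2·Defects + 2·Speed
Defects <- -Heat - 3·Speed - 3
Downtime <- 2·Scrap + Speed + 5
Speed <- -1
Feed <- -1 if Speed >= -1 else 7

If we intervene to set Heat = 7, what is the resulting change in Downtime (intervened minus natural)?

The intervention breaks the incoming arrows to Heat: Heat <- min(Speed, Feed) + 4 no longer applies, and Heat = 7.
Feed = -1 if Speed >= -1 else 7  [with Speed=-1]  = -1
Defects = -Heat - 3·Speed - 3  [with Heat=7, Speed=-1]  = -7
Scrap = Feed + 2·Defects + 2·Speed  [with Feed=-1, Defects=-7, Speed=-1]  = -17
Downtime = 2·Scrap + Speed + 5  [with Scrap=-17, Speed=-1]  = -30
Without intervention: Feed = -1 if Speed >= -1 else 7  [with Speed=-1]  = -1; Heat = min(Speed, Feed) + 4  [with Speed=-1, Feed=-1]  = 3; Defects = -Heat - 3·Speed - 3  [with Heat=3, Speed=-1]  = -3; Scrap = Feed + 2·Defects + 2·Speed  [with Feed=-1, Defects=-3, Speed=-1]  = -9; Downtime = 2·Scrap + Speed + 5  [with Scrap=-9, Speed=-1]  = -14.
Change = -30 − (-14) = -16.

-16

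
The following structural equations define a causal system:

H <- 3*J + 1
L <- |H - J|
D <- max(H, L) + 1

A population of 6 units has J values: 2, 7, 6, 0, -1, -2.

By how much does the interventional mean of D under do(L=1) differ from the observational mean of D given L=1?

Every unit gets L=1 under the intervention. D values become 8, 23, 20, 2, 2, 2; E[D|do(L=1)] = 9.5.
Conditioning on L=1 selects the 2 unit(s) with J ∈ {0, -1}. Their D values: 2, 2. Mean = 2.
Difference = 9.5 − 2 = 7.5.

7.5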